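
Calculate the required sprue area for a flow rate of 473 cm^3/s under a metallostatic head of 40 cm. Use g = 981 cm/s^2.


Formula: v = sqrt(2*g*h), A = Q/v
Velocity: v = sqrt(2 * 981 * 40) = sqrt(78480) = 280.1428 cm/s
Sprue area: A = Q / v = 473 / 280.1428 = 1.6884 cm^2

Final answer: 1.6884 cm^2


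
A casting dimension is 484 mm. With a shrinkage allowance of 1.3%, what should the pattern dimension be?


Formula: L_pattern = L_casting * (1 + shrinkage_rate/100)
Shrinkage factor = 1 + 1.3/100 = 1.013
L_pattern = 484 mm * 1.013 = 490.2920 mm

Answer: 490.2920 mm


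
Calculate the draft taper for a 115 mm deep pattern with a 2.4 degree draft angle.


Formula: taper = depth * tan(draft_angle)
tan(2.4 deg) = 0.0419124
taper = 115 mm * 0.0419124 = 4.8199 mm

Final answer: 4.8199 mm


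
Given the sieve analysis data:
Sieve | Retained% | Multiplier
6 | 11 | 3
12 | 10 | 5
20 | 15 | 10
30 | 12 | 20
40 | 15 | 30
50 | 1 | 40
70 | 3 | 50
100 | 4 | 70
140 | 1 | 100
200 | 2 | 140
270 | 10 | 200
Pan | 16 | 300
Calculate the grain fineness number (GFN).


Formula: GFN = sum(pct * multiplier) / sum(pct)
sum(pct * multiplier) = 8573
sum(pct) = 100
GFN = 8573 / 100 = 85.73

85.73


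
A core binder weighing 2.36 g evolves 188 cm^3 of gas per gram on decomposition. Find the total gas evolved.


Formula: V_gas = W_binder * gas_evolution_rate
V = 2.36 g * 188 cm^3/g = 443.6800 cm^3

Answer: 443.6800 cm^3


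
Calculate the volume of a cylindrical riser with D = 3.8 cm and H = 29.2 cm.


Formula: V = pi * (D/2)^2 * H  (cylinder volume)
Radius = D/2 = 3.8/2 = 1.9 cm
V = pi * 1.9^2 * 29.2 = 331.1616 cm^3

Final answer: 331.1616 cm^3


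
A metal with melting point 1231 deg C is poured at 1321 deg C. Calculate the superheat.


Formula: Superheat = T_pour - T_melt
Superheat = 1321 - 1231 = 90 deg C

Answer: 90 deg C


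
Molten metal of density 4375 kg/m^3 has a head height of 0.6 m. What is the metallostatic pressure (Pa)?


Formula: P = rho * g * h
rho * g = 4375 * 9.81 = 42918.75 N/m^3
P = 42918.75 * 0.6 = 25751.2500 Pa

Answer: 25751.2500 Pa


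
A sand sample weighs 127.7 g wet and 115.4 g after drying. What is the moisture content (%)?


Formula: MC = (W_wet - W_dry) / W_wet * 100
Water mass = 127.7 - 115.4 = 12.3 g
MC = 12.3 / 127.7 * 100 = 9.6319%


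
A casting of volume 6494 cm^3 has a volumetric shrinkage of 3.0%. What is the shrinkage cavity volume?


Formula: V_shrink = V_casting * shrinkage_pct / 100
V_shrink = 6494 cm^3 * 3.0 / 100 = 194.8200 cm^3

194.8200 cm^3


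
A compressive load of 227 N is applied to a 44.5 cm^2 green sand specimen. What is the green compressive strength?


Formula: Compressive Strength = Force / Area
Strength = 227 N / 44.5 cm^2 = 5.1011 N/cm^2

5.1011 N/cm^2


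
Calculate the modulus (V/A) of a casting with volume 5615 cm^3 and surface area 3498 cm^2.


Formula: Casting Modulus M = V / A
M = 5615 cm^3 / 3498 cm^2 = 1.6052 cm

Final answer: 1.6052 cm


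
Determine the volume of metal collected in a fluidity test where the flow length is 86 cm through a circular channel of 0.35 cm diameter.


Formula: V = pi * (d/2)^2 * L  (cylinder volume)
Radius = 0.35/2 = 0.175 cm
V = pi * 0.175^2 * 86 = 8.2742 cm^3

8.2742 cm^3


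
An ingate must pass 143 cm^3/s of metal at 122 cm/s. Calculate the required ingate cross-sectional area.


Formula: A_ingate = Q / v  (continuity equation)
A = 143 cm^3/s / 122 cm/s = 1.1721 cm^2

1.1721 cm^2


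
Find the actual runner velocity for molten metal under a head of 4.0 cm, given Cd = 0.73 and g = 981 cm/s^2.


Formula: v = Cd * sqrt(2 * g * h)  (Torricelli with discharge coefficient)
2*g*h = 2 * 981 * 4.0 = 7848.0 cm^2/s^2
sqrt(7848.0) = 88.58894 cm/s
v = 0.73 * 88.58894 = 64.6699 cm/s


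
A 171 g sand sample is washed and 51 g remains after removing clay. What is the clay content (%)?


Formula: Clay% = (W_total - W_washed) / W_total * 100
Clay mass = 171 - 51 = 120 g
Clay% = 120 / 171 * 100 = 70.1754%

Final answer: 70.1754%


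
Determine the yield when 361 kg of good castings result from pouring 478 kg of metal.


Formula: Casting Yield = (W_good / W_total) * 100
Yield = (361 kg / 478 kg) * 100 = 75.5230%

75.5230%


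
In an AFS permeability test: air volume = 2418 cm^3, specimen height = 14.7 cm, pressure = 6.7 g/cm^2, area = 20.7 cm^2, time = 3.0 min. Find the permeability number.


Formula: Permeability Number P = (V * H) / (p * A * t)
Numerator: V * H = 2418 * 14.7 = 35544.6
Denominator: p * A * t = 6.7 * 20.7 * 3.0 = 416.07
P = 35544.6 / 416.07 = 85.4294

Answer: 85.4294


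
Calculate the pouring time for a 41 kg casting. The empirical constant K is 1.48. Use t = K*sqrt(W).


Formula: t = K * sqrt(W)
sqrt(W) = sqrt(41) = 6.40312
t = 1.48 * 6.40312 = 9.4766 s


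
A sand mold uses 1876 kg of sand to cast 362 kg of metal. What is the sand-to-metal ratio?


Formula: Sand-to-Metal Ratio = W_sand / W_metal
Ratio = 1876 kg / 362 kg = 5.1823

5.1823


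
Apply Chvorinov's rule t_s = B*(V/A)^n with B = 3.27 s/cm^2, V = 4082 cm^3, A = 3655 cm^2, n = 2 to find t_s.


Formula: t_s = B * (V/A)^n  (Chvorinov's rule, n=2)
Modulus M = V/A = 4082/3655 = 1.116826 cm
M^2 = 1.116826^2 = 1.247300 cm^2
t_s = 3.27 * 1.247300 = 4.0787 s

4.0787 s


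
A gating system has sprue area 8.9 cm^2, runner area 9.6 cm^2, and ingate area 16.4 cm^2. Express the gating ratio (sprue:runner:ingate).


Sprue:Runner:Ingate = 1 : 9.6/8.9 : 16.4/8.9 = 1:1.08:1.84


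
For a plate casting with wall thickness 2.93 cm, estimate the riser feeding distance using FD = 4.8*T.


Formula: FD = 4.8 * T  (riser feeding-distance rule)
FD = 4.8 * 2.93 cm = 14.0640 cm


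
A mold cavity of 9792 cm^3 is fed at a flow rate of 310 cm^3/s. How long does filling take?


Formula: t_fill = V_mold / Q_flow
t = 9792 cm^3 / 310 cm^3/s = 31.5871 s

Answer: 31.5871 s


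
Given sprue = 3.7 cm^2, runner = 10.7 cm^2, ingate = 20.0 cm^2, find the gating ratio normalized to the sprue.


Sprue:Runner:Ingate = 1 : 10.7/3.7 : 20.0/3.7 = 1:2.89:5.41

Answer: 1:2.89:5.41


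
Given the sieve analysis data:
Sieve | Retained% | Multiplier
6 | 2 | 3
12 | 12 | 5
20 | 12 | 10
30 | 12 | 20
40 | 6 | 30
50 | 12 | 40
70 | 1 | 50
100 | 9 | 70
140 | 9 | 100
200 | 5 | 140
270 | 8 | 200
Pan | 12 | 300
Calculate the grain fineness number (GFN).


Formula: GFN = sum(pct * multiplier) / sum(pct)
sum(pct * multiplier) = 8566
sum(pct) = 100
GFN = 8566 / 100 = 85.66

Final answer: 85.66


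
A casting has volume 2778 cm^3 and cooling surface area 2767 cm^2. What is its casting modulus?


Formula: Casting Modulus M = V / A
M = 2778 cm^3 / 2767 cm^2 = 1.0040 cm

Final answer: 1.0040 cm


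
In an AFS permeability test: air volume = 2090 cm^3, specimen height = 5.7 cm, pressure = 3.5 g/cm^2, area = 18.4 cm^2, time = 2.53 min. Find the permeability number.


Formula: Permeability Number P = (V * H) / (p * A * t)
Numerator: V * H = 2090 * 5.7 = 11913.0
Denominator: p * A * t = 3.5 * 18.4 * 2.53 = 162.932
P = 11913.0 / 162.932 = 73.1164

73.1164


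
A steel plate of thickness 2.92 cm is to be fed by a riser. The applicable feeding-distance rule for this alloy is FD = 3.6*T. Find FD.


Formula: FD = 3.6 * T  (riser feeding-distance rule)
FD = 3.6 * 2.92 cm = 10.5120 cm


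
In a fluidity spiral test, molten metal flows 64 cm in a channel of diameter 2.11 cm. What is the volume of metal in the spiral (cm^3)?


Formula: V = pi * (d/2)^2 * L  (cylinder volume)
Radius = 2.11/2 = 1.055 cm
V = pi * 1.055^2 * 64 = 223.7870 cm^3

Final answer: 223.7870 cm^3


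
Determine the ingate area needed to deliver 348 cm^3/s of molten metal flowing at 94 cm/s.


Formula: A_ingate = Q / v  (continuity equation)
A = 348 cm^3/s / 94 cm/s = 3.7021 cm^2

Answer: 3.7021 cm^2


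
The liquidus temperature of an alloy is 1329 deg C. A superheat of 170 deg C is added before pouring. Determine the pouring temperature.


Formula: T_pour = T_melt + Superheat
T_pour = 1329 + 170 = 1499 deg C

Answer: 1499 deg C


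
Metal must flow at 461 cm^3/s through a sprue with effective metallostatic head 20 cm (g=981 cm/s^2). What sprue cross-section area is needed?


Formula: v = sqrt(2*g*h), A = Q/v
Velocity: v = sqrt(2 * 981 * 20) = sqrt(39240) = 198.0909 cm/s
Sprue area: A = Q / v = 461 / 198.0909 = 2.3272 cm^2

Final answer: 2.3272 cm^2


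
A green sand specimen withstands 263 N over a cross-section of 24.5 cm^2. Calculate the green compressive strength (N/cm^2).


Formula: Compressive Strength = Force / Area
Strength = 263 N / 24.5 cm^2 = 10.7347 N/cm^2

Final answer: 10.7347 N/cm^2


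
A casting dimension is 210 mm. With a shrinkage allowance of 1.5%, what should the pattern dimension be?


Formula: L_pattern = L_casting * (1 + shrinkage_rate/100)
Shrinkage factor = 1 + 1.5/100 = 1.015
L_pattern = 210 mm * 1.015 = 213.1500 mm

Final answer: 213.1500 mm


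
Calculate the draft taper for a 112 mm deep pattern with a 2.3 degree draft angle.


Formula: taper = depth * tan(draft_angle)
tan(2.3 deg) = 0.0401641
taper = 112 mm * 0.0401641 = 4.4984 mm

4.4984 mm


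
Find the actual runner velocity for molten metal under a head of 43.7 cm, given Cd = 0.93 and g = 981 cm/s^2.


Formula: v = Cd * sqrt(2 * g * h)  (Torricelli with discharge coefficient)
2*g*h = 2 * 981 * 43.7 = 85739.4 cm^2/s^2
sqrt(85739.4) = 292.81291 cm/s
v = 0.93 * 292.81291 = 272.3160 cm/s

Final answer: 272.3160 cm/s


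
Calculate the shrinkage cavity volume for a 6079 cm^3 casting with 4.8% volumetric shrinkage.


Formula: V_shrink = V_casting * shrinkage_pct / 100
V_shrink = 6079 cm^3 * 4.8 / 100 = 291.7920 cm^3


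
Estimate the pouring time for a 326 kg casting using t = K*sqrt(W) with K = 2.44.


Formula: t = K * sqrt(W)
sqrt(W) = sqrt(326) = 18.05547
t = 2.44 * 18.05547 = 44.0553 s

Final answer: 44.0553 s


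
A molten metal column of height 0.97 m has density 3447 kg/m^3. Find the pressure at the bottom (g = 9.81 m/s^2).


Formula: P = rho * g * h
rho * g = 3447 * 9.81 = 33815.07 N/m^3
P = 33815.07 * 0.97 = 32800.6179 Pa

32800.6179 Pa


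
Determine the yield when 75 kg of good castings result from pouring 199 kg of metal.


Formula: Casting Yield = (W_good / W_total) * 100
Yield = (75 kg / 199 kg) * 100 = 37.6884%

Answer: 37.6884%


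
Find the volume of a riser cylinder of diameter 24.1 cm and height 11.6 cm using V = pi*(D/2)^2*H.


Formula: V = pi * (D/2)^2 * H  (cylinder volume)
Radius = D/2 = 24.1/2 = 12.05 cm
V = pi * 12.05^2 * 11.6 = 5291.5384 cm^3

Answer: 5291.5384 cm^3


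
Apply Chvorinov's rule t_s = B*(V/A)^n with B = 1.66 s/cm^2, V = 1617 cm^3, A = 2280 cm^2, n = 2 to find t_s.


Formula: t_s = B * (V/A)^n  (Chvorinov's rule, n=2)
Modulus M = V/A = 1617/2280 = 0.709211 cm
M^2 = 0.709211^2 = 0.502980 cm^2
t_s = 1.66 * 0.502980 = 0.8349 s

Answer: 0.8349 s


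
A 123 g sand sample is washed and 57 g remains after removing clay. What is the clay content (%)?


Formula: Clay% = (W_total - W_washed) / W_total * 100
Clay mass = 123 - 57 = 66 g
Clay% = 66 / 123 * 100 = 53.6585%

Final answer: 53.6585%


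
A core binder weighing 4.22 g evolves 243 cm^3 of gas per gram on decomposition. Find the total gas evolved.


Formula: V_gas = W_binder * gas_evolution_rate
V = 4.22 g * 243 cm^3/g = 1025.4600 cm^3


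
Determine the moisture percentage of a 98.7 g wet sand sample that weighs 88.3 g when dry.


Formula: MC = (W_wet - W_dry) / W_wet * 100
Water mass = 98.7 - 88.3 = 10.4 g
MC = 10.4 / 98.7 * 100 = 10.5370%

Answer: 10.5370%


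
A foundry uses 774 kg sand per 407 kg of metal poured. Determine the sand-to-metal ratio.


Formula: Sand-to-Metal Ratio = W_sand / W_metal
Ratio = 774 kg / 407 kg = 1.9017


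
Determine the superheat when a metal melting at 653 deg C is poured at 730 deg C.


Formula: Superheat = T_pour - T_melt
Superheat = 730 - 653 = 77 deg C

Answer: 77 deg C


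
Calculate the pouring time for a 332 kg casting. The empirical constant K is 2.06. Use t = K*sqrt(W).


Formula: t = K * sqrt(W)
sqrt(W) = sqrt(332) = 18.22087
t = 2.06 * 18.22087 = 37.5350 s


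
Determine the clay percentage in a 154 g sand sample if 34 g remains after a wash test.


Formula: Clay% = (W_total - W_washed) / W_total * 100
Clay mass = 154 - 34 = 120 g
Clay% = 120 / 154 * 100 = 77.9221%

77.9221%


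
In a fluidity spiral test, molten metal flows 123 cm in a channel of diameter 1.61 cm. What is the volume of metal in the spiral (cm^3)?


Formula: V = pi * (d/2)^2 * L  (cylinder volume)
Radius = 1.61/2 = 0.805 cm
V = pi * 0.805^2 * 123 = 250.4072 cm^3

Final answer: 250.4072 cm^3


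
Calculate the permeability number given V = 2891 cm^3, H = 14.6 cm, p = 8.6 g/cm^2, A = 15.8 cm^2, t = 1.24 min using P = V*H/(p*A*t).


Formula: Permeability Number P = (V * H) / (p * A * t)
Numerator: V * H = 2891 * 14.6 = 42208.6
Denominator: p * A * t = 8.6 * 15.8 * 1.24 = 168.4912
P = 42208.6 / 168.4912 = 250.5092

250.5092


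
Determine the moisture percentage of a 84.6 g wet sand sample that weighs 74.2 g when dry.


Formula: MC = (W_wet - W_dry) / W_wet * 100
Water mass = 84.6 - 74.2 = 10.4 g
MC = 10.4 / 84.6 * 100 = 12.2931%


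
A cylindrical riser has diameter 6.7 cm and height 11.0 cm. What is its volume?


Formula: V = pi * (D/2)^2 * H  (cylinder volume)
Radius = D/2 = 6.7/2 = 3.35 cm
V = pi * 3.35^2 * 11.0 = 387.8218 cm^3

Final answer: 387.8218 cm^3


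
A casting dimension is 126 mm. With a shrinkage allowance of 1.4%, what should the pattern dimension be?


Formula: L_pattern = L_casting * (1 + shrinkage_rate/100)
Shrinkage factor = 1 + 1.4/100 = 1.014
L_pattern = 126 mm * 1.014 = 127.7640 mm

Final answer: 127.7640 mm


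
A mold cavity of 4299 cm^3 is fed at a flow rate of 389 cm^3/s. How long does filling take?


Formula: t_fill = V_mold / Q_flow
t = 4299 cm^3 / 389 cm^3/s = 11.0514 s

Final answer: 11.0514 s


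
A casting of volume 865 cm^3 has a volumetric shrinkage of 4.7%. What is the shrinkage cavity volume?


Formula: V_shrink = V_casting * shrinkage_pct / 100
V_shrink = 865 cm^3 * 4.7 / 100 = 40.6550 cm^3


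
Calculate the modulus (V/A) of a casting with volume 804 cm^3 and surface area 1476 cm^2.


Formula: Casting Modulus M = V / A
M = 804 cm^3 / 1476 cm^2 = 0.5447 cm

0.5447 cm


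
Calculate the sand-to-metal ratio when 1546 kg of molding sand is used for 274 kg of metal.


Formula: Sand-to-Metal Ratio = W_sand / W_metal
Ratio = 1546 kg / 274 kg = 5.6423

5.6423


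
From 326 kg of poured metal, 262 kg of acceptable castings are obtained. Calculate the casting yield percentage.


Formula: Casting Yield = (W_good / W_total) * 100
Yield = (262 kg / 326 kg) * 100 = 80.3681%

Final answer: 80.3681%


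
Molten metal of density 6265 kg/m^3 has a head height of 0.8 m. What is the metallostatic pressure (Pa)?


Formula: P = rho * g * h
rho * g = 6265 * 9.81 = 61459.65 N/m^3
P = 61459.65 * 0.8 = 49167.7200 Pa

49167.7200 Pa


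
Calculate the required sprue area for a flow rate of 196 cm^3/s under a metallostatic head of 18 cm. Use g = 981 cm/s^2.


Formula: v = sqrt(2*g*h), A = Q/v
Velocity: v = sqrt(2 * 981 * 18) = sqrt(35316) = 187.9255 cm/s
Sprue area: A = Q / v = 196 / 187.9255 = 1.0430 cm^2


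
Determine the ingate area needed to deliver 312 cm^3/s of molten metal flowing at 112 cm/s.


Formula: A_ingate = Q / v  (continuity equation)
A = 312 cm^3/s / 112 cm/s = 2.7857 cm^2


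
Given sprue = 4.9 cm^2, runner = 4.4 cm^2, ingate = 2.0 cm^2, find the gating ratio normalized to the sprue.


Sprue:Runner:Ingate = 1 : 4.4/4.9 : 2.0/4.9 = 1:0.90:0.41

Answer: 1:0.90:0.41


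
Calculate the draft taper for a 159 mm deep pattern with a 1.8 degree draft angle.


Formula: taper = depth * tan(draft_angle)
tan(1.8 deg) = 0.0314263
taper = 159 mm * 0.0314263 = 4.9968 mm


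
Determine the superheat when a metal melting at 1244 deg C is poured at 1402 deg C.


Formula: Superheat = T_pour - T_melt
Superheat = 1402 - 1244 = 158 deg C

Answer: 158 deg C


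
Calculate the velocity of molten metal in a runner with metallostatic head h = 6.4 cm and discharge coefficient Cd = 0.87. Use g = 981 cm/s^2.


Formula: v = Cd * sqrt(2 * g * h)  (Torricelli with discharge coefficient)
2*g*h = 2 * 981 * 6.4 = 12556.8 cm^2/s^2
sqrt(12556.8) = 112.05713 cm/s
v = 0.87 * 112.05713 = 97.4897 cm/s

97.4897 cm/s


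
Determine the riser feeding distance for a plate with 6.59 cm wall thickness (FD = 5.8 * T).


Formula: FD = 5.8 * T  (riser feeding-distance rule)
FD = 5.8 * 6.59 cm = 38.2220 cm


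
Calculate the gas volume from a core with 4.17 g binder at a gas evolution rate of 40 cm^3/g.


Formula: V_gas = W_binder * gas_evolution_rate
V = 4.17 g * 40 cm^3/g = 166.8000 cm^3

166.8000 cm^3


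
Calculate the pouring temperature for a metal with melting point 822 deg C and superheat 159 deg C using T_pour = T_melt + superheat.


Formula: T_pour = T_melt + Superheat
T_pour = 822 + 159 = 981 deg C

Final answer: 981 deg C


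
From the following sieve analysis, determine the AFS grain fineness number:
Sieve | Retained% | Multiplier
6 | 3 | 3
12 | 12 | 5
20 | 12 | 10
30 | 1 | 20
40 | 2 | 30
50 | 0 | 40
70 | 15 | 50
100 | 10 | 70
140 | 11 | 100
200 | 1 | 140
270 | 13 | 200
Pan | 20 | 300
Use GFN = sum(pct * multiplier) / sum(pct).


Formula: GFN = sum(pct * multiplier) / sum(pct)
sum(pct * multiplier) = 11559
sum(pct) = 100
GFN = 11559 / 100 = 115.59

Final answer: 115.59


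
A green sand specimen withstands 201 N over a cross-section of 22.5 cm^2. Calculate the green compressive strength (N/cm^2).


Formula: Compressive Strength = Force / Area
Strength = 201 N / 22.5 cm^2 = 8.9333 N/cm^2

Answer: 8.9333 N/cm^2


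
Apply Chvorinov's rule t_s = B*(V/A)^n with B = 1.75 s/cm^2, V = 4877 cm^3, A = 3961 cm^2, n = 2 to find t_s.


Formula: t_s = B * (V/A)^n  (Chvorinov's rule, n=2)
Modulus M = V/A = 4877/3961 = 1.231255 cm
M^2 = 1.231255^2 = 1.515989 cm^2
t_s = 1.75 * 1.515989 = 2.6530 s

Answer: 2.6530 s


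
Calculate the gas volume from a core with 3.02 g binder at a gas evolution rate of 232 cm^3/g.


Formula: V_gas = W_binder * gas_evolution_rate
V = 3.02 g * 232 cm^3/g = 700.6400 cm^3

Final answer: 700.6400 cm^3


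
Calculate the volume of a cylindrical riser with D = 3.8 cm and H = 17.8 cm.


Formula: V = pi * (D/2)^2 * H  (cylinder volume)
Radius = D/2 = 3.8/2 = 1.9 cm
V = pi * 1.9^2 * 17.8 = 201.8725 cm^3


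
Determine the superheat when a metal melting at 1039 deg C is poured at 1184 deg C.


Formula: Superheat = T_pour - T_melt
Superheat = 1184 - 1039 = 145 deg C

145 deg C


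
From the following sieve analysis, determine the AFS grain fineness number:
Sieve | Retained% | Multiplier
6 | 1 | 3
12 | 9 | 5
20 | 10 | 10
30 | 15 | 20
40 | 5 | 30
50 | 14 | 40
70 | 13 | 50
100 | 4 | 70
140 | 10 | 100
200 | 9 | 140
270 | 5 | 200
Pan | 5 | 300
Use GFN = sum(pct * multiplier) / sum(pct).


Formula: GFN = sum(pct * multiplier) / sum(pct)
sum(pct * multiplier) = 6848
sum(pct) = 100
GFN = 6848 / 100 = 68.48


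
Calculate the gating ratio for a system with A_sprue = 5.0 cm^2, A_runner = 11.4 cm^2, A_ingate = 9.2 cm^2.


Sprue:Runner:Ingate = 1 : 11.4/5.0 : 9.2/5.0 = 1:2.28:1.84

1:2.28:1.84


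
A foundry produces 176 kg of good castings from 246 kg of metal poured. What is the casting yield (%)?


Formula: Casting Yield = (W_good / W_total) * 100
Yield = (176 kg / 246 kg) * 100 = 71.5447%


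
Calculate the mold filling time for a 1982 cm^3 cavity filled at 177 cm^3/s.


Formula: t_fill = V_mold / Q_flow
t = 1982 cm^3 / 177 cm^3/s = 11.1977 s

11.1977 s


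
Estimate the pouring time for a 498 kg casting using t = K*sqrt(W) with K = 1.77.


Formula: t = K * sqrt(W)
sqrt(W) = sqrt(498) = 22.31591
t = 1.77 * 22.31591 = 39.4992 s


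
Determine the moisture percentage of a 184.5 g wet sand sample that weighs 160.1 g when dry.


Formula: MC = (W_wet - W_dry) / W_wet * 100
Water mass = 184.5 - 160.1 = 24.4 g
MC = 24.4 / 184.5 * 100 = 13.2249%

Answer: 13.2249%


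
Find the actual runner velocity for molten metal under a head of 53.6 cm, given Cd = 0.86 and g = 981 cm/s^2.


Formula: v = Cd * sqrt(2 * g * h)  (Torricelli with discharge coefficient)
2*g*h = 2 * 981 * 53.6 = 105163.2 cm^2/s^2
sqrt(105163.2) = 324.28876 cm/s
v = 0.86 * 324.28876 = 278.8883 cm/s

278.8883 cm/s


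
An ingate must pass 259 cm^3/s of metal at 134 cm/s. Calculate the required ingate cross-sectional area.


Formula: A_ingate = Q / v  (continuity equation)
A = 259 cm^3/s / 134 cm/s = 1.9328 cm^2

Final answer: 1.9328 cm^2


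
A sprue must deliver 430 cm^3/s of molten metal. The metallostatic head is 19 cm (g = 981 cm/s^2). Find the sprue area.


Formula: v = sqrt(2*g*h), A = Q/v
Velocity: v = sqrt(2 * 981 * 19) = sqrt(37278) = 193.0751 cm/s
Sprue area: A = Q / v = 430 / 193.0751 = 2.2271 cm^2

2.2271 cm^2


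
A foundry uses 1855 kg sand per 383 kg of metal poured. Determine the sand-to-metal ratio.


Formula: Sand-to-Metal Ratio = W_sand / W_metal
Ratio = 1855 kg / 383 kg = 4.8433


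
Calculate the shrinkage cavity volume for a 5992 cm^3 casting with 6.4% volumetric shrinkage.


Formula: V_shrink = V_casting * shrinkage_pct / 100
V_shrink = 5992 cm^3 * 6.4 / 100 = 383.4880 cm^3

Answer: 383.4880 cm^3


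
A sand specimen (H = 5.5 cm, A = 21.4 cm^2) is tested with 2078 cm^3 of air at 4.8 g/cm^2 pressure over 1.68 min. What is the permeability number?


Formula: Permeability Number P = (V * H) / (p * A * t)
Numerator: V * H = 2078 * 5.5 = 11429.0
Denominator: p * A * t = 4.8 * 21.4 * 1.68 = 172.5696
P = 11429.0 / 172.5696 = 66.2284

Final answer: 66.2284


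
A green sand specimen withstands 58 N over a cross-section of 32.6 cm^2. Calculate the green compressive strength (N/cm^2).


Formula: Compressive Strength = Force / Area
Strength = 58 N / 32.6 cm^2 = 1.7791 N/cm^2

1.7791 N/cm^2


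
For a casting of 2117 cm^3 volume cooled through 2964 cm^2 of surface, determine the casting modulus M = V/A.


Formula: Casting Modulus M = V / A
M = 2117 cm^3 / 2964 cm^2 = 0.7142 cm

Answer: 0.7142 cm


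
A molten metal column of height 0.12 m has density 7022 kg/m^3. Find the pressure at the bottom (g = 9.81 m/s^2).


Formula: P = rho * g * h
rho * g = 7022 * 9.81 = 68885.82 N/m^3
P = 68885.82 * 0.12 = 8266.2984 Pa

Final answer: 8266.2984 Pa


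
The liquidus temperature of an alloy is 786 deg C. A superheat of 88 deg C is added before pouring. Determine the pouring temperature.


Formula: T_pour = T_melt + Superheat
T_pour = 786 + 88 = 874 deg C


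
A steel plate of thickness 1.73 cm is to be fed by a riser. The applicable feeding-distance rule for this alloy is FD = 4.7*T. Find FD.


Formula: FD = 4.7 * T  (riser feeding-distance rule)
FD = 4.7 * 1.73 cm = 8.1310 cm


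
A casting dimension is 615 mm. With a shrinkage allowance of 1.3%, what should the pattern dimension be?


Formula: L_pattern = L_casting * (1 + shrinkage_rate/100)
Shrinkage factor = 1 + 1.3/100 = 1.013
L_pattern = 615 mm * 1.013 = 622.9950 mm

Final answer: 622.9950 mm


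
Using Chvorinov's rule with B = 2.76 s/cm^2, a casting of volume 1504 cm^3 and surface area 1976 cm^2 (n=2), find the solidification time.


Formula: t_s = B * (V/A)^n  (Chvorinov's rule, n=2)
Modulus M = V/A = 1504/1976 = 0.761134 cm
M^2 = 0.761134^2 = 0.579325 cm^2
t_s = 2.76 * 0.579325 = 1.5989 s


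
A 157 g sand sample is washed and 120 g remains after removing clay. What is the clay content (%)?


Formula: Clay% = (W_total - W_washed) / W_total * 100
Clay mass = 157 - 120 = 37 g
Clay% = 37 / 157 * 100 = 23.5669%

Final answer: 23.5669%


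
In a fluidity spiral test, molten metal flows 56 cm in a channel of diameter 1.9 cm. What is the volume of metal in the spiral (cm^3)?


Formula: V = pi * (d/2)^2 * L  (cylinder volume)
Radius = 1.9/2 = 0.95 cm
V = pi * 0.95^2 * 56 = 158.7761 cm^3


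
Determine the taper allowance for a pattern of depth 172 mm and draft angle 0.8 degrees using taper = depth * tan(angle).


Formula: taper = depth * tan(draft_angle)
tan(0.8 deg) = 0.0139635
taper = 172 mm * 0.0139635 = 2.4017 mm


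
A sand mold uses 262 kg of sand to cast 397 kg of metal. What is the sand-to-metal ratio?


Formula: Sand-to-Metal Ratio = W_sand / W_metal
Ratio = 262 kg / 397 kg = 0.6599

0.6599


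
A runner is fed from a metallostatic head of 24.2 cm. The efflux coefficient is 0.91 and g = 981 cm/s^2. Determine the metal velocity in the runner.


Formula: v = Cd * sqrt(2 * g * h)  (Torricelli with discharge coefficient)
2*g*h = 2 * 981 * 24.2 = 47480.4 cm^2/s^2
sqrt(47480.4) = 217.89998 cm/s
v = 0.91 * 217.89998 = 198.2890 cm/s

Final answer: 198.2890 cm/s


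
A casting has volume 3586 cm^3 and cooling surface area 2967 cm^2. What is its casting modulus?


Formula: Casting Modulus M = V / A
M = 3586 cm^3 / 2967 cm^2 = 1.2086 cm

Final answer: 1.2086 cm


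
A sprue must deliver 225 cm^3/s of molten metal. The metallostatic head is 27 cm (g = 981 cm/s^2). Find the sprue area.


Formula: v = sqrt(2*g*h), A = Q/v
Velocity: v = sqrt(2 * 981 * 27) = sqrt(52974) = 230.1608 cm/s
Sprue area: A = Q / v = 225 / 230.1608 = 0.9776 cm^2

0.9776 cm^2


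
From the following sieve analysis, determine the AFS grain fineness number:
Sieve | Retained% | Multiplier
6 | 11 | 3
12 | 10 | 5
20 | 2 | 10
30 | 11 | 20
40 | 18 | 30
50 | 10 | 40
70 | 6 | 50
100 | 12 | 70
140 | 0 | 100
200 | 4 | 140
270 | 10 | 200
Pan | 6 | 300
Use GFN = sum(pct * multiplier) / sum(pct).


Formula: GFN = sum(pct * multiplier) / sum(pct)
sum(pct * multiplier) = 6763
sum(pct) = 100
GFN = 6763 / 100 = 67.63

Answer: 67.63


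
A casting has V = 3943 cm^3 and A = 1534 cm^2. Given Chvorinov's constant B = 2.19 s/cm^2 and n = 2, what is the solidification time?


Formula: t_s = B * (V/A)^n  (Chvorinov's rule, n=2)
Modulus M = V/A = 3943/1534 = 2.570404 cm
M^2 = 2.570404^2 = 6.606977 cm^2
t_s = 2.19 * 6.606977 = 14.4693 s

Final answer: 14.4693 s


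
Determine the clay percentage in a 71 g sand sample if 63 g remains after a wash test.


Formula: Clay% = (W_total - W_washed) / W_total * 100
Clay mass = 71 - 63 = 8 g
Clay% = 8 / 71 * 100 = 11.2676%

Final answer: 11.2676%


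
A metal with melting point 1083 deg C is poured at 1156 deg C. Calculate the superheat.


Formula: Superheat = T_pour - T_melt
Superheat = 1156 - 1083 = 73 deg C

Final answer: 73 deg C


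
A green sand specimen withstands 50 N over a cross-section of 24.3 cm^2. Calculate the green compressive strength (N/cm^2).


Formula: Compressive Strength = Force / Area
Strength = 50 N / 24.3 cm^2 = 2.0576 N/cm^2

Final answer: 2.0576 N/cm^2


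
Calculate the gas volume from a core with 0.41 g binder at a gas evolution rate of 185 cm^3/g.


Formula: V_gas = W_binder * gas_evolution_rate
V = 0.41 g * 185 cm^3/g = 75.8500 cm^3

Answer: 75.8500 cm^3


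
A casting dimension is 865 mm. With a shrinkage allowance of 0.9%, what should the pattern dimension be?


Formula: L_pattern = L_casting * (1 + shrinkage_rate/100)
Shrinkage factor = 1 + 0.9/100 = 1.009
L_pattern = 865 mm * 1.009 = 872.7850 mm

Answer: 872.7850 mm


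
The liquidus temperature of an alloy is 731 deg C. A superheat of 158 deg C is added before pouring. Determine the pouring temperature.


Formula: T_pour = T_melt + Superheat
T_pour = 731 + 158 = 889 deg C

Answer: 889 deg C


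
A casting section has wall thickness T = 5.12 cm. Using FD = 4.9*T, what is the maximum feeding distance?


Formula: FD = 4.9 * T  (riser feeding-distance rule)
FD = 4.9 * 5.12 cm = 25.0880 cm


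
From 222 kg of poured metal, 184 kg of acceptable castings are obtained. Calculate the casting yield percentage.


Formula: Casting Yield = (W_good / W_total) * 100
Yield = (184 kg / 222 kg) * 100 = 82.8829%

Final answer: 82.8829%


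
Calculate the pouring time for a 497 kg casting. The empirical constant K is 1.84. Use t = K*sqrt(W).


Formula: t = K * sqrt(W)
sqrt(W) = sqrt(497) = 22.29350
t = 1.84 * 22.29350 = 41.0200 s

Answer: 41.0200 s


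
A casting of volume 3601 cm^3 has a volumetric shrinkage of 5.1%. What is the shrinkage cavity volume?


Formula: V_shrink = V_casting * shrinkage_pct / 100
V_shrink = 3601 cm^3 * 5.1 / 100 = 183.6510 cm^3


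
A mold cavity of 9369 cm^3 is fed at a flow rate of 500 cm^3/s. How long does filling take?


Formula: t_fill = V_mold / Q_flow
t = 9369 cm^3 / 500 cm^3/s = 18.7380 s


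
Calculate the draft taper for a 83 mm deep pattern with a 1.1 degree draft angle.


Formula: taper = depth * tan(draft_angle)
tan(1.1 deg) = 0.0192010
taper = 83 mm * 0.0192010 = 1.5937 mm


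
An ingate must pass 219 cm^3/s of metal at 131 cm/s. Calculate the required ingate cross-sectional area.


Formula: A_ingate = Q / v  (continuity equation)
A = 219 cm^3/s / 131 cm/s = 1.6718 cm^2

Answer: 1.6718 cm^2


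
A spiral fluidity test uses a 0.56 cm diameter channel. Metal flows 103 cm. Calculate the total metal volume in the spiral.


Formula: V = pi * (d/2)^2 * L  (cylinder volume)
Radius = 0.56/2 = 0.28 cm
V = pi * 0.28^2 * 103 = 25.3690 cm^3

Final answer: 25.3690 cm^3


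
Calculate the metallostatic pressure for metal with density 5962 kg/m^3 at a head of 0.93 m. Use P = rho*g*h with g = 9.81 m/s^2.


Formula: P = rho * g * h
rho * g = 5962 * 9.81 = 58487.22 N/m^3
P = 58487.22 * 0.93 = 54393.1146 Pa

Final answer: 54393.1146 Pa


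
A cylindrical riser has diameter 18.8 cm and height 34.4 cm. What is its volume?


Formula: V = pi * (D/2)^2 * H  (cylinder volume)
Radius = D/2 = 18.8/2 = 9.4 cm
V = pi * 9.4^2 * 34.4 = 9549.1348 cm^3

Final answer: 9549.1348 cm^3


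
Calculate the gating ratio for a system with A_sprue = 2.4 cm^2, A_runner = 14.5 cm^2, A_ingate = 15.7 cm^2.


Sprue:Runner:Ingate = 1 : 14.5/2.4 : 15.7/2.4 = 1:6.04:6.54


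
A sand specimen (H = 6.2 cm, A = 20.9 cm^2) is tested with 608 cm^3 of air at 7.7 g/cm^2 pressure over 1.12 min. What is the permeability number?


Formula: Permeability Number P = (V * H) / (p * A * t)
Numerator: V * H = 608 * 6.2 = 3769.6
Denominator: p * A * t = 7.7 * 20.9 * 1.12 = 180.2416
P = 3769.6 / 180.2416 = 20.9142

Final answer: 20.9142


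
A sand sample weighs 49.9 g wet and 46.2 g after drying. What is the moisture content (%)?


Formula: MC = (W_wet - W_dry) / W_wet * 100
Water mass = 49.9 - 46.2 = 3.7 g
MC = 3.7 / 49.9 * 100 = 7.4148%

Answer: 7.4148%


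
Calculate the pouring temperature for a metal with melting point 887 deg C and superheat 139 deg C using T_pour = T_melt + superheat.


Formula: T_pour = T_melt + Superheat
T_pour = 887 + 139 = 1026 deg C

1026 deg C


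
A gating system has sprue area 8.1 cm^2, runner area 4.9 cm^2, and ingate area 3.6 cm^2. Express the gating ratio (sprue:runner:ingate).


Sprue:Runner:Ingate = 1 : 4.9/8.1 : 3.6/8.1 = 1:0.60:0.44

Final answer: 1:0.60:0.44


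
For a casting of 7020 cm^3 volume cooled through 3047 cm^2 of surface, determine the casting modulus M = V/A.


Formula: Casting Modulus M = V / A
M = 7020 cm^3 / 3047 cm^2 = 2.3039 cm

Answer: 2.3039 cm


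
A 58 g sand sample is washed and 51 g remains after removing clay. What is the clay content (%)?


Formula: Clay% = (W_total - W_washed) / W_total * 100
Clay mass = 58 - 51 = 7 g
Clay% = 7 / 58 * 100 = 12.0690%

12.0690%


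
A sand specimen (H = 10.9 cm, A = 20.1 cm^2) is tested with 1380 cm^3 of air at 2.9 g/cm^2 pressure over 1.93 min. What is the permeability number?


Formula: Permeability Number P = (V * H) / (p * A * t)
Numerator: V * H = 1380 * 10.9 = 15042.0
Denominator: p * A * t = 2.9 * 20.1 * 1.93 = 112.4997
P = 15042.0 / 112.4997 = 133.7070

Answer: 133.7070


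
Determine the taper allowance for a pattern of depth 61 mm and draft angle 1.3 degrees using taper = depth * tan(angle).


Formula: taper = depth * tan(draft_angle)
tan(1.3 deg) = 0.0226932
taper = 61 mm * 0.0226932 = 1.3843 mm

Final answer: 1.3843 mm


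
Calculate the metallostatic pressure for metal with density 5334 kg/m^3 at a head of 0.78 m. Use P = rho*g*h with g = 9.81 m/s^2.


Formula: P = rho * g * h
rho * g = 5334 * 9.81 = 52326.54 N/m^3
P = 52326.54 * 0.78 = 40814.7012 Pa

40814.7012 Pa


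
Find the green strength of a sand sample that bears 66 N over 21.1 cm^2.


Formula: Compressive Strength = Force / Area
Strength = 66 N / 21.1 cm^2 = 3.1280 N/cm^2


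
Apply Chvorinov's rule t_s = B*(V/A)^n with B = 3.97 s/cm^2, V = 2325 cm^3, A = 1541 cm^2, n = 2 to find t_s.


Formula: t_s = B * (V/A)^n  (Chvorinov's rule, n=2)
Modulus M = V/A = 2325/1541 = 1.508761 cm
M^2 = 1.508761^2 = 2.276360 cm^2
t_s = 3.97 * 2.276360 = 9.0371 s

Answer: 9.0371 s


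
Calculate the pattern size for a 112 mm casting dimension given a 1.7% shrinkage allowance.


Formula: L_pattern = L_casting * (1 + shrinkage_rate/100)
Shrinkage factor = 1 + 1.7/100 = 1.017
L_pattern = 112 mm * 1.017 = 113.9040 mm

Final answer: 113.9040 mm


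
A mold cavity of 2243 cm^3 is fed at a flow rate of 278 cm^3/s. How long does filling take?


Formula: t_fill = V_mold / Q_flow
t = 2243 cm^3 / 278 cm^3/s = 8.0683 s

Final answer: 8.0683 s


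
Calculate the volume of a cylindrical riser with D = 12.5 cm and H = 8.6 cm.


Formula: V = pi * (D/2)^2 * H  (cylinder volume)
Radius = D/2 = 12.5/2 = 6.25 cm
V = pi * 6.25^2 * 8.6 = 1055.3788 cm^3

1055.3788 cm^3


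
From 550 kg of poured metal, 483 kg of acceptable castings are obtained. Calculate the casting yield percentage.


Formula: Casting Yield = (W_good / W_total) * 100
Yield = (483 kg / 550 kg) * 100 = 87.8182%

Answer: 87.8182%


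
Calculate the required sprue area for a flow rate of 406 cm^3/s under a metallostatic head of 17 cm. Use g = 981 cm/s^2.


Formula: v = sqrt(2*g*h), A = Q/v
Velocity: v = sqrt(2 * 981 * 17) = sqrt(33354) = 182.6308 cm/s
Sprue area: A = Q / v = 406 / 182.6308 = 2.2231 cm^2

Final answer: 2.2231 cm^2


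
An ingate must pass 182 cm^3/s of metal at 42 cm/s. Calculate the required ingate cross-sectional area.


Formula: A_ingate = Q / v  (continuity equation)
A = 182 cm^3/s / 42 cm/s = 4.3333 cm^2

4.3333 cm^2


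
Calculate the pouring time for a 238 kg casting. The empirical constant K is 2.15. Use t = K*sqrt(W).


Formula: t = K * sqrt(W)
sqrt(W) = sqrt(238) = 15.42725
t = 2.15 * 15.42725 = 33.1686 s

33.1686 s


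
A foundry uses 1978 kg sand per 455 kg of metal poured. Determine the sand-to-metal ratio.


Formula: Sand-to-Metal Ratio = W_sand / W_metal
Ratio = 1978 kg / 455 kg = 4.3473

4.3473


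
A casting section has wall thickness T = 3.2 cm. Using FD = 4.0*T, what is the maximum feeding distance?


Formula: FD = 4.0 * T  (riser feeding-distance rule)
FD = 4.0 * 3.2 cm = 12.8000 cm

Final answer: 12.8000 cm


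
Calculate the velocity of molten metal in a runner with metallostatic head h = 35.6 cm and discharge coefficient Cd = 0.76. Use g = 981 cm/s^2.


Formula: v = Cd * sqrt(2 * g * h)  (Torricelli with discharge coefficient)
2*g*h = 2 * 981 * 35.6 = 69847.2 cm^2/s^2
sqrt(69847.2) = 264.28621 cm/s
v = 0.76 * 264.28621 = 200.8575 cm/s

Final answer: 200.8575 cm/s


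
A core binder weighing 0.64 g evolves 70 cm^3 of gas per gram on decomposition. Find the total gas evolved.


Formula: V_gas = W_binder * gas_evolution_rate
V = 0.64 g * 70 cm^3/g = 44.8000 cm^3

Final answer: 44.8000 cm^3


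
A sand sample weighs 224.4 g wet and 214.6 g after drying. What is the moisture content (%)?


Formula: MC = (W_wet - W_dry) / W_wet * 100
Water mass = 224.4 - 214.6 = 9.8 g
MC = 9.8 / 224.4 * 100 = 4.3672%

Final answer: 4.3672%


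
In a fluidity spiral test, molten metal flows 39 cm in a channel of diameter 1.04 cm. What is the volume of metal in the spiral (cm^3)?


Formula: V = pi * (d/2)^2 * L  (cylinder volume)
Radius = 1.04/2 = 0.52 cm
V = pi * 0.52^2 * 39 = 33.1300 cm^3

Answer: 33.1300 cm^3


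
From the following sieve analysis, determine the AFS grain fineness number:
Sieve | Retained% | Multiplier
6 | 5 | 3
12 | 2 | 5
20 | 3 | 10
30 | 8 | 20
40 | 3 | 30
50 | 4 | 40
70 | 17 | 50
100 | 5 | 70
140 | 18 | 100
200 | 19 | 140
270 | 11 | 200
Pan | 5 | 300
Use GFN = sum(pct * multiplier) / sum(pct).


Formula: GFN = sum(pct * multiplier) / sum(pct)
sum(pct * multiplier) = 9825
sum(pct) = 100
GFN = 9825 / 100 = 98.25


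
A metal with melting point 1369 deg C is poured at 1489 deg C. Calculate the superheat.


Formula: Superheat = T_pour - T_melt
Superheat = 1489 - 1369 = 120 deg C

Final answer: 120 deg C


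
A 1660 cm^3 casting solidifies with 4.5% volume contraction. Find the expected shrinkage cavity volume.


Formula: V_shrink = V_casting * shrinkage_pct / 100
V_shrink = 1660 cm^3 * 4.5 / 100 = 74.7000 cm^3

Final answer: 74.7000 cm^3


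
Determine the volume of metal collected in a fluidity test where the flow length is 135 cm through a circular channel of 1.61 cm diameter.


Formula: V = pi * (d/2)^2 * L  (cylinder volume)
Radius = 1.61/2 = 0.805 cm
V = pi * 0.805^2 * 135 = 274.8371 cm^3


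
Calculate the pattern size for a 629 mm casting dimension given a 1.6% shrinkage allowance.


Formula: L_pattern = L_casting * (1 + shrinkage_rate/100)
Shrinkage factor = 1 + 1.6/100 = 1.016
L_pattern = 629 mm * 1.016 = 639.0640 mm


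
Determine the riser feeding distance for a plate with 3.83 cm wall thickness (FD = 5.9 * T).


Formula: FD = 5.9 * T  (riser feeding-distance rule)
FD = 5.9 * 3.83 cm = 22.5970 cm


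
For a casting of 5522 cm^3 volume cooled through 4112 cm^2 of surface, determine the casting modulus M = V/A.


Formula: Casting Modulus M = V / A
M = 5522 cm^3 / 4112 cm^2 = 1.3429 cm

Answer: 1.3429 cm


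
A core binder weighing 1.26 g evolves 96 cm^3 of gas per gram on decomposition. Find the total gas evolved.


Formula: V_gas = W_binder * gas_evolution_rate
V = 1.26 g * 96 cm^3/g = 120.9600 cm^3

Answer: 120.9600 cm^3


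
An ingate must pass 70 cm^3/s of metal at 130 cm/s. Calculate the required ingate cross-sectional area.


Formula: A_ingate = Q / v  (continuity equation)
A = 70 cm^3/s / 130 cm/s = 0.5385 cm^2

0.5385 cm^2


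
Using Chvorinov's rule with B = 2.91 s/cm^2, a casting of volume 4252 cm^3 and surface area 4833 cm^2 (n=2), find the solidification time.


Formula: t_s = B * (V/A)^n  (Chvorinov's rule, n=2)
Modulus M = V/A = 4252/4833 = 0.879785 cm
M^2 = 0.879785^2 = 0.774022 cm^2
t_s = 2.91 * 0.774022 = 2.2524 s

2.2524 s


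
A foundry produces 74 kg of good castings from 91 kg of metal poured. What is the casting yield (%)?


Formula: Casting Yield = (W_good / W_total) * 100
Yield = (74 kg / 91 kg) * 100 = 81.3187%

81.3187%


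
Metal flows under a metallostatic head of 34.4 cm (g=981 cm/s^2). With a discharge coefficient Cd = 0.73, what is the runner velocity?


Formula: v = Cd * sqrt(2 * g * h)  (Torricelli with discharge coefficient)
2*g*h = 2 * 981 * 34.4 = 67492.8 cm^2/s^2
sqrt(67492.8) = 259.79376 cm/s
v = 0.73 * 259.79376 = 189.6494 cm/s


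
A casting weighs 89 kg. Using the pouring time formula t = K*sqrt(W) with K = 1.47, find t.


Formula: t = K * sqrt(W)
sqrt(W) = sqrt(89) = 9.43398
t = 1.47 * 9.43398 = 13.8680 s

Final answer: 13.8680 s


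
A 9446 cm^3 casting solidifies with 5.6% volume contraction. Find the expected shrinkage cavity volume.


Formula: V_shrink = V_casting * shrinkage_pct / 100
V_shrink = 9446 cm^3 * 5.6 / 100 = 528.9760 cm^3

528.9760 cm^3


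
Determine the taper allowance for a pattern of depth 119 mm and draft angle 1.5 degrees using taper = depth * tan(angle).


Formula: taper = depth * tan(draft_angle)
tan(1.5 deg) = 0.0261859
taper = 119 mm * 0.0261859 = 3.1161 mm

Final answer: 3.1161 mm
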